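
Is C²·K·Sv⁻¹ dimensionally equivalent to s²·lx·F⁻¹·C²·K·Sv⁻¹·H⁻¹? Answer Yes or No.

Left side:
  C = A·s = s·A (charge = current × time).
  So C² = s²·A².
  Sv = J/kg (equivalent dose = energy per mass),
      = m²·s⁻².
  So Sv⁻¹ = m⁻²·s².
  Combining: C²·K·Sv⁻¹ = (s²·A²) · K · (m⁻²·s²) = m⁻²·s⁴·A²·K.
Right side:
  lx = m⁻²·cd.
  F = kg⁻¹·m⁻²·s⁴·A².
  So F⁻¹ = kg·m²·s⁻⁴·A⁻².
  C = s·A.
  So C² = s²·A².
  Sv = m²·s⁻².
  So Sv⁻¹ = m⁻²·s².
  H = kg·m²·s⁻²·A⁻².
  So H⁻¹ = kg⁻¹·m⁻²·s²·A².
  Combining: s²·lx·F⁻¹·C²·K·Sv⁻¹·H⁻¹ = s² · (m⁻²·cd) · (kg·m²·s⁻⁴·A⁻²) · (s²·A²) · K · (m⁻²·s²) · (kg⁻¹·m⁻²·s²·A²) = m⁻⁴·s⁴·A²·K·cd.
Left is m⁻²·s⁴·A²·K; right is m⁻⁴·s⁴·A²·K·cd — different.

No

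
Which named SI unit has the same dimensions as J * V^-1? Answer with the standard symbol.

J = kg·m²·s⁻².
V = kg·m²·s⁻³·A⁻¹.
So V⁻¹ = kg⁻¹·m⁻²·s³·A.
Combining: J·V⁻¹ = (kg·m²·s⁻²) · (kg⁻¹·m⁻²·s³·A) = s·A.
s·A is the base-SI form of the coulomb.

C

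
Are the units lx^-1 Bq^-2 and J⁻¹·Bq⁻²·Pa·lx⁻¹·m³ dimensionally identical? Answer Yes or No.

Yes

Left side:
  lx = m⁻²·cd.
  So lx⁻¹ = m²·cd⁻¹.
  Bq = s⁻¹.
  So Bq⁻² = s².
  Combining: lx⁻¹·Bq⁻² = (m²·cd⁻¹) · s² = m²·s²·cd⁻¹.
Right side:
  J = N·m (work = force × distance),
      = kg·m²·s⁻².
  So J⁻¹ = kg⁻¹·m⁻²·s².
  Bq = 1/s = s⁻¹ (activity is decays per second).
  So Bq⁻² = s².
  Pa = N/m² (pressure = force per area),
      = kg·m⁻¹·s⁻².
  lx = lm/m² (illuminance = luminous flux per area),
      = m⁻²·cd.
  So lx⁻¹ = m²·cd⁻¹.
  Combining: J⁻¹·Bq⁻²·Pa·lx⁻¹·m³ = (kg⁻¹·m⁻²·s²) · s² · (kg·m⁻¹·s⁻²) · (m²·cd⁻¹) · m³ = m²·s²·cd⁻¹.
Both reduce to m²·s²·cd⁻¹.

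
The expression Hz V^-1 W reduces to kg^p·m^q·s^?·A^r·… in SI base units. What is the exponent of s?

-1

Hz = 1/s = s⁻¹ (frequency is cycles per second).
V = W/A (potential = power per current),
    = kg·m²·s⁻³·A⁻¹.
So V⁻¹ = kg⁻¹·m⁻²·s³·A.
W = J/s (power = energy per time),
    = kg·m²·s⁻³.
Combining: Hz·V⁻¹·W = s⁻¹ · (kg⁻¹·m⁻²·s³·A) · (kg·m²·s⁻³) = s⁻¹·A.
The exponent of s is -1.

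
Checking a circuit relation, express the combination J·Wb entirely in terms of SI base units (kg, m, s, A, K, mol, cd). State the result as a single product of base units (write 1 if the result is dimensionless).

J = N·m (work = force × distance),
    = kg·m²·s⁻².
Wb = V·s (flux: a volt is a weber per second),
    = kg·m²·s⁻²·A⁻¹.
Combining: J·Wb = (kg·m²·s⁻²) · (kg·m²·s⁻²·A⁻¹) = kg²·m⁴·s⁻⁴·A⁻¹.

kg²·m⁴·s⁻⁴·A⁻¹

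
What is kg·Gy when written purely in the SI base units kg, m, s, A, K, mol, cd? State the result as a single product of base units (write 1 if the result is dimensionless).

Gy = J/kg (absorbed dose = energy per mass),
    = m²·s⁻².
Combining: kg·Gy = kg · (m²·s⁻²) = kg·m²·s⁻².

kg·m²·s⁻²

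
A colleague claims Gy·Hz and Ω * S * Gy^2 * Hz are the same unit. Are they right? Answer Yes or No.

No

Left side:
  Gy = m²·s⁻².
  Hz = s⁻¹.
  Combining: Gy·Hz = (m²·s⁻²) · s⁻¹ = m²·s⁻³.
Right side:
  Ω = V/A (resistance = voltage per current),
      = kg·m²·s⁻³·A⁻².
  S = 1/Ω (conductance is reciprocal resistance),
      = kg⁻¹·m⁻²·s³·A².
  Gy = J/kg (absorbed dose = energy per mass),
      = m²·s⁻².
  So Gy² = m⁴·s⁻⁴.
  Hz = 1/s = s⁻¹ (frequency is cycles per second).
  Combining: Ω·S·Gy²·Hz = (kg·m²·s⁻³·A⁻²) · (kg⁻¹·m⁻²·s³·A²) · (m⁴·s⁻⁴) · s⁻¹ = m⁴·s⁻⁵.
Left is m²·s⁻³; right is m⁴·s⁻⁵ — different.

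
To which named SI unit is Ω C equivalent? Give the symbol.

Ω = kg·m²·s⁻³·A⁻².
C = s·A.
Combining: Ω·C = (kg·m²·s⁻³·A⁻²) · (s·A) = kg·m²·s⁻²·A⁻¹.
kg·m²·s⁻²·A⁻¹ is the base-SI form of the weber.

Wb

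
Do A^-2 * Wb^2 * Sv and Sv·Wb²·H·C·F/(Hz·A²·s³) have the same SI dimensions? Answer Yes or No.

Left side:
  Wb = V·s (flux: a volt is a weber per second),
      = kg·m²·s⁻²·A⁻¹.
  So Wb² = kg²·m⁴·s⁻⁴·A⁻².
  Sv = J/kg (equivalent dose = energy per mass),
      = m²·s⁻².
  Combining: A⁻²·Wb²·Sv = A⁻² · (kg²·m⁴·s⁻⁴·A⁻²) · (m²·s⁻²) = kg²·m⁶·s⁻⁶·A⁻⁴.
Right side:
  Sv = J/kg (equivalent dose = energy per mass),
      = m²·s⁻².
  Hz = 1/s = s⁻¹ (frequency is cycles per second).
  So Hz⁻¹ = s.
  Wb = V·s (flux: a volt is a weber per second),
      = kg·m²·s⁻²·A⁻¹.
  So Wb² = kg²·m⁴·s⁻⁴·A⁻².
  H = Wb/A (inductance = flux per current),
      = kg·m²·s⁻²·A⁻².
  C = A·s = s·A (charge = current × time).
  F = C/V (capacitance = charge per voltage),
      = A·s/(kg·m²·s⁻³·A⁻¹) (substituting C and V),
      = kg⁻¹·m⁻²·s⁴·A².
  Combining: Sv·Hz⁻¹·A⁻²·Wb²·s⁻³·H·C·F = (m²·s⁻²) · s · A⁻² · (kg²·m⁴·s⁻⁴·A⁻²) · s⁻³ · (kg·m²·s⁻²·A⁻²) · (s·A) · (kg⁻¹·m⁻²·s⁴·A²) = kg²·m⁶·s⁻⁵·A⁻³.
Left is kg²·m⁶·s⁻⁶·A⁻⁴; right is kg²·m⁶·s⁻⁵·A⁻³ — different.

No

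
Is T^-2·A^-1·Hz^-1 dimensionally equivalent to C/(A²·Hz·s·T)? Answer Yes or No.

No

Left side:
  T = Wb/m² (flux density = flux per area),
      = kg·s⁻²·A⁻¹.
  So T⁻² = kg⁻²·s⁴·A².
  Hz = 1/s = s⁻¹ (frequency is cycles per second).
  So Hz⁻¹ = s.
  Combining: T⁻²·A⁻¹·Hz⁻¹ = (kg⁻²·s⁴·A²) · A⁻¹ · s = kg⁻²·s⁵·A.
Right side:
  Hz = 1/s = s⁻¹ (frequency is cycles per second).
  So Hz⁻¹ = s.
  C = A·s = s·A (charge = current × time).
  T = Wb/m² (flux density = flux per area),
      = kg·s⁻²·A⁻¹.
  So T⁻¹ = kg⁻¹·s²·A.
  Combining: A⁻²·Hz⁻¹·C·s⁻¹·T⁻¹ = A⁻² · s · (s·A) · s⁻¹ · (kg⁻¹·s²·A) = kg⁻¹·s³.
Left is kg⁻²·s⁵·A; right is kg⁻¹·s³ — different.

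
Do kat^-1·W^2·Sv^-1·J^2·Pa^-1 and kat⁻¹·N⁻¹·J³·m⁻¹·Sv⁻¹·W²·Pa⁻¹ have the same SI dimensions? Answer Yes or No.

Left side:
  kat = s⁻¹·mol.
  So kat⁻¹ = s·mol⁻¹.
  W = kg·m²·s⁻³.
  So W² = kg²·m⁴·s⁻⁶.
  Sv = m²·s⁻².
  So Sv⁻¹ = m⁻²·s².
  J = kg·m²·s⁻².
  So J² = kg²·m⁴·s⁻⁴.
  Pa = kg·m⁻¹·s⁻².
  So Pa⁻¹ = kg⁻¹·m·s².
  Combining: kat⁻¹·W²·Sv⁻¹·J²·Pa⁻¹ = (s·mol⁻¹) · (kg²·m⁴·s⁻⁶) · (m⁻²·s²) · (kg²·m⁴·s⁻⁴) · (kg⁻¹·m·s²) = kg³·m⁷·s⁻⁵·mol⁻¹.
Right side:
  kat = s⁻¹·mol.
  So kat⁻¹ = s·mol⁻¹.
  N = kg·m·s⁻².
  So N⁻¹ = kg⁻¹·m⁻¹·s².
  J = kg·m²·s⁻².
  So J³ = kg³·m⁶·s⁻⁶.
  Sv = m²·s⁻².
  So Sv⁻¹ = m⁻²·s².
  W = kg·m²·s⁻³.
  So W² = kg²·m⁴·s⁻⁶.
  Pa = kg·m⁻¹·s⁻².
  So Pa⁻¹ = kg⁻¹·m·s².
  Combining: kat⁻¹·N⁻¹·J³·m⁻¹·Sv⁻¹·W²·Pa⁻¹ = (s·mol⁻¹) · (kg⁻¹·m⁻¹·s²) · (kg³·m⁶·s⁻⁶) · m⁻¹ · (m⁻²·s²) · (kg²·m⁴·s⁻⁶) · (kg⁻¹·m·s²) = kg³·m⁷·s⁻⁵·mol⁻¹.
Both reduce to kg³·m⁷·s⁻⁵·mol⁻¹.

Yes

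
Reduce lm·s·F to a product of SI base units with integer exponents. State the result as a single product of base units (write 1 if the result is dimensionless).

lm = cd.
F = kg⁻¹·m⁻²·s⁴·A².
Combining: lm·s·F = cd · s · (kg⁻¹·m⁻²·s⁴·A²) = kg⁻¹·m⁻²·s⁵·A²·cd.

kg⁻¹·m⁻²·s⁵·A²·cd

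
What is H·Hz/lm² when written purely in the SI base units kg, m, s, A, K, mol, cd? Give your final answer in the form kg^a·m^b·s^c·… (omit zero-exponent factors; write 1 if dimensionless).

H = kg·m²·s⁻²·A⁻².
lm = cd.
So lm⁻² = cd⁻².
Hz = s⁻¹.
Combining: H·lm⁻²·Hz = (kg·m²·s⁻²·A⁻²) · cd⁻² · s⁻¹ = kg·m²·s⁻³·A⁻²·cd⁻².

kg·m²·s⁻³·A⁻²·cd⁻²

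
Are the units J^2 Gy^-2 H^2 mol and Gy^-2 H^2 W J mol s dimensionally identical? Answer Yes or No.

Yes

Left side:
  J = N·m (work = force × distance),
      = kg·m²·s⁻².
  So J² = kg²·m⁴·s⁻⁴.
  Gy = J/kg (absorbed dose = energy per mass),
      = m²·s⁻².
  So Gy⁻² = m⁻⁴·s⁴.
  H = Wb/A (inductance = flux per current),
      = kg·m²·s⁻²·A⁻².
  So H² = kg²·m⁴·s⁻⁴·A⁻⁴.
  Combining: J²·Gy⁻²·H²·mol = (kg²·m⁴·s⁻⁴) · (m⁻⁴·s⁴) · (kg²·m⁴·s⁻⁴·A⁻⁴) · mol = kg⁴·m⁴·s⁻⁴·A⁻⁴·mol.
Right side:
  Gy = J/kg (absorbed dose = energy per mass),
      = m²·s⁻².
  So Gy⁻² = m⁻⁴·s⁴.
  H = Wb/A (inductance = flux per current),
      = kg·m²·s⁻²·A⁻².
  So H² = kg²·m⁴·s⁻⁴·A⁻⁴.
  W = J/s (power = energy per time),
      = kg·m²·s⁻³.
  J = N·m (work = force × distance),
      = kg·m²·s⁻².
  Combining: Gy⁻²·H²·W·J·mol·s = (m⁻⁴·s⁴) · (kg²·m⁴·s⁻⁴·A⁻⁴) · (kg·m²·s⁻³) · (kg·m²·s⁻²) · mol · s = kg⁴·m⁴·s⁻⁴·A⁻⁴·mol.
Both reduce to kg⁴·m⁴·s⁻⁴·A⁻⁴·mol.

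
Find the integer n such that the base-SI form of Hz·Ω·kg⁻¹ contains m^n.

2

Hz = 1/s = s⁻¹ (frequency is cycles per second).
Ω = V/A (resistance = voltage per current),
    = kg·m²·s⁻³·A⁻².
Combining: Hz·Ω·kg⁻¹ = s⁻¹ · (kg·m²·s⁻³·A⁻²) · kg⁻¹ = m²·s⁻⁴·A⁻².
The exponent of m is 2.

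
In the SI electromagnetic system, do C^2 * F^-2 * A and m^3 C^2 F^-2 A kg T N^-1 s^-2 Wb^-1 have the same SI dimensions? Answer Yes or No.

Left side:
  C = A·s = s·A (charge = current × time).
  So C² = s²·A².
  F = C/V (capacitance = charge per voltage),
      = A·s/(kg·m²·s⁻³·A⁻¹) (substituting C and V),
      = kg⁻¹·m⁻²·s⁴·A².
  So F⁻² = kg²·m⁴·s⁻⁸·A⁻⁴.
  Combining: C²·F⁻²·A = (s²·A²) · (kg²·m⁴·s⁻⁸·A⁻⁴) · A = kg²·m⁴·s⁻⁶·A⁻¹.
Right side:
  C = A·s = s·A (charge = current × time).
  So C² = s²·A².
  F = C/V (capacitance = charge per voltage),
      = A·s/(kg·m²·s⁻³·A⁻¹) (substituting C and V),
      = kg⁻¹·m⁻²·s⁴·A².
  So F⁻² = kg²·m⁴·s⁻⁸·A⁻⁴.
  T = Wb/m² (flux density = flux per area),
      = kg·s⁻²·A⁻¹.
  N = kg·m/s² = kg·m·s⁻² (force = mass × acceleration).
  So N⁻¹ = kg⁻¹·m⁻¹·s².
  Wb = V·s (flux: a volt is a weber per second),
      = kg·m²·s⁻²·A⁻¹.
  So Wb⁻¹ = kg⁻¹·m⁻²·s²·A.
  Combining: m³·C²·F⁻²·A·kg·T·N⁻¹·s⁻²·Wb⁻¹ = m³ · (s²·A²) · (kg²·m⁴·s⁻⁸·A⁻⁴) · A · kg · (kg·s⁻²·A⁻¹) · (kg⁻¹·m⁻¹·s²) · s⁻² · (kg⁻¹·m⁻²·s²·A) = kg²·m⁴·s⁻⁶·A⁻¹.
Both reduce to kg²·m⁴·s⁻⁶·A⁻¹.

Yes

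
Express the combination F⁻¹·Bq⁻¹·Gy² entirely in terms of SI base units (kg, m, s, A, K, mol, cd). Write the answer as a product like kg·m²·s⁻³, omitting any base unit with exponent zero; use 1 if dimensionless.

F = kg⁻¹·m⁻²·s⁴·A².
So F⁻¹ = kg·m²·s⁻⁴·A⁻².
Bq = s⁻¹.
So Bq⁻¹ = s.
Gy = m²·s⁻².
So Gy² = m⁴·s⁻⁴.
Combining: F⁻¹·Bq⁻¹·Gy² = (kg·m²·s⁻⁴·A⁻²) · s · (m⁴·s⁻⁴) = kg·m⁶·s⁻⁷·A⁻².

kg·m⁶·s⁻⁷·A⁻²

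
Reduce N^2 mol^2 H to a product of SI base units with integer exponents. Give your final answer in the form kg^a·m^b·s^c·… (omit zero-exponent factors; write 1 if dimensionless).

N = kg·m/s² = kg·m·s⁻² (force = mass × acceleration).
So N² = kg²·m²·s⁻⁴.
H = Wb/A (inductance = flux per current),
    = kg·m²·s⁻²·A⁻².
Combining: N²·mol²·H = (kg²·m²·s⁻⁴) · mol² · (kg·m²·s⁻²·A⁻²) = kg³·m⁴·s⁻⁶·A⁻²·mol².

kg³·m⁴·s⁻⁶·A⁻²·mol²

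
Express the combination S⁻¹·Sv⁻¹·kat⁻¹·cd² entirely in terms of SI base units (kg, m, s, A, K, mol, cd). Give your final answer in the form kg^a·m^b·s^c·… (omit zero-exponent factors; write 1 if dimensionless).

S = 1/Ω (conductance is reciprocal resistance),
    = kg⁻¹·m⁻²·s³·A².
So S⁻¹ = kg·m²·s⁻³·A⁻².
Sv = J/kg (equivalent dose = energy per mass),
    = m²·s⁻².
So Sv⁻¹ = m⁻²·s².
kat = mol/s = s⁻¹·mol (catalytic activity).
So kat⁻¹ = s·mol⁻¹.
Combining: S⁻¹·Sv⁻¹·kat⁻¹·cd² = (kg·m²·s⁻³·A⁻²) · (m⁻²·s²) · (s·mol⁻¹) · cd² = kg·A⁻²·mol⁻¹·cd².

kg·A⁻²·mol⁻¹·cd²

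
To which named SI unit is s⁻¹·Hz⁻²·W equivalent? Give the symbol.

Hz = s⁻¹.
So Hz⁻² = s².
W = kg·m²·s⁻³.
Combining: s⁻¹·Hz⁻²·W = s⁻¹ · s² · (kg·m²·s⁻³) = kg·m²·s⁻².
kg·m²·s⁻² is the base-SI form of the joule.

J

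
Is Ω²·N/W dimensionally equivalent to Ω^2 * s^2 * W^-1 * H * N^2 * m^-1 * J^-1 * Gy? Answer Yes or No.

No

Left side:
  Ω = kg·m²·s⁻³·A⁻².
  So Ω² = kg²·m⁴·s⁻⁶·A⁻⁴.
  N = kg·m·s⁻².
  W = kg·m²·s⁻³.
  So W⁻¹ = kg⁻¹·m⁻²·s³.
  Combining: Ω²·N·W⁻¹ = (kg²·m⁴·s⁻⁶·A⁻⁴) · (kg·m·s⁻²) · (kg⁻¹·m⁻²·s³) = kg²·m³·s⁻⁵·A⁻⁴.
Right side:
  Ω = V/A (resistance = voltage per current),
      = kg·m²·s⁻³·A⁻².
  So Ω² = kg²·m⁴·s⁻⁶·A⁻⁴.
  W = J/s (power = energy per time),
      = kg·m²·s⁻³.
  So W⁻¹ = kg⁻¹·m⁻²·s³.
  H = Wb/A (inductance = flux per current),
      = kg·m²·s⁻²·A⁻².
  N = kg·m/s² = kg·m·s⁻² (force = mass × acceleration).
  So N² = kg²·m²·s⁻⁴.
  J = N·m (work = force × distance),
      = kg·m²·s⁻².
  So J⁻¹ = kg⁻¹·m⁻²·s².
  Gy = J/kg (absorbed dose = energy per mass),
      = m²·s⁻².
  Combining: Ω²·s²·W⁻¹·H·N²·m⁻¹·J⁻¹·Gy = (kg²·m⁴·s⁻⁶·A⁻⁴) · s² · (kg⁻¹·m⁻²·s³) · (kg·m²·s⁻²·A⁻²) · (kg²·m²·s⁻⁴) · m⁻¹ · (kg⁻¹·m⁻²·s²) · (m²·s⁻²) = kg³·m⁵·s⁻⁷·A⁻⁶.
Left is kg²·m³·s⁻⁵·A⁻⁴; right is kg³·m⁵·s⁻⁷·A⁻⁶ — different.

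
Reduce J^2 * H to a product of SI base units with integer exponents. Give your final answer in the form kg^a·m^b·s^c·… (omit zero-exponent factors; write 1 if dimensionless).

J = N·m (work = force × distance),
    = kg·m²·s⁻².
So J² = kg²·m⁴·s⁻⁴.
H = Wb/A (inductance = flux per current),
    = kg·m²·s⁻²·A⁻².
Combining: J²·H = (kg²·m⁴·s⁻⁴) · (kg·m²·s⁻²·A⁻²) = kg³·m⁶·s⁻⁶·A⁻².

kg³·m⁶·s⁻⁶·A⁻²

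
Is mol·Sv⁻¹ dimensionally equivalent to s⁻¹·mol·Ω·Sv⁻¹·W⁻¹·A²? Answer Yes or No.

Left side:
  Sv = J/kg (equivalent dose = energy per mass),
      = m²·s⁻².
  So Sv⁻¹ = m⁻²·s².
  Combining: mol·Sv⁻¹ = mol · (m⁻²·s²) = m⁻²·s²·mol.
Right side:
  Ω = V/A (resistance = voltage per current),
      = kg·m²·s⁻³·A⁻².
  Sv = J/kg (equivalent dose = energy per mass),
      = m²·s⁻².
  So Sv⁻¹ = m⁻²·s².
  W = J/s (power = energy per time),
      = kg·m²·s⁻³.
  So W⁻¹ = kg⁻¹·m⁻²·s³.
  Combining: s⁻¹·mol·Ω·Sv⁻¹·W⁻¹·A² = s⁻¹ · mol · (kg·m²·s⁻³·A⁻²) · (m⁻²·s²) · (kg⁻¹·m⁻²·s³) · A² = m⁻²·s·mol.
Left is m⁻²·s²·mol; right is m⁻²·s·mol — different.

No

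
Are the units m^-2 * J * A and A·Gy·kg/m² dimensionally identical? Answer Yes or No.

Left side:
  J = N·m (work = force × distance),
      = kg·m²·s⁻².
  Combining: m⁻²·J·A = m⁻² · (kg·m²·s⁻²) · A = kg·s⁻²·A.
Right side:
  Gy = J/kg (absorbed dose = energy per mass),
      = m²·s⁻².
  Combining: m⁻²·A·Gy·kg = m⁻² · A · (m²·s⁻²) · kg = kg·s⁻²·A.
Both reduce to kg·s⁻²·A.

Yes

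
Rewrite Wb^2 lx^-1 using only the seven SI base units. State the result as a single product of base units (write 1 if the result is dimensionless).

Wb = kg·m²·s⁻²·A⁻¹.
So Wb² = kg²·m⁴·s⁻⁴·A⁻².
lx = m⁻²·cd.
So lx⁻¹ = m²·cd⁻¹.
Combining: Wb²·lx⁻¹ = (kg²·m⁴·s⁻⁴·A⁻²) · (m²·cd⁻¹) = kg²·m⁶·s⁻⁴·A⁻²·cd⁻¹.

kg²·m⁶·s⁻⁴·A⁻²·cd⁻¹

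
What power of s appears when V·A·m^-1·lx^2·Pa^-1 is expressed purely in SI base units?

V = W/A (potential = power per current),
    = kg·m²·s⁻³·A⁻¹.
lx = lm/m² (illuminance = luminous flux per area),
    = m⁻²·cd.
So lx² = m⁻⁴·cd².
Pa = N/m² (pressure = force per area),
    = kg·m⁻¹·s⁻².
So Pa⁻¹ = kg⁻¹·m·s².
Combining: V·A·m⁻¹·lx²·Pa⁻¹ = (kg·m²·s⁻³·A⁻¹) · A · m⁻¹ · (m⁻⁴·cd²) · (kg⁻¹·m·s²) = m⁻²·s⁻¹·cd².
The exponent of s is -1.

-1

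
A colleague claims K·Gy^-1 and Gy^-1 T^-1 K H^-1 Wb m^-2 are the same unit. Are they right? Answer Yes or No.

Left side:
  Gy = J/kg (absorbed dose = energy per mass),
      = m²·s⁻².
  So Gy⁻¹ = m⁻²·s².
  Combining: K·Gy⁻¹ = K · (m⁻²·s²) = m⁻²·s²·K.
Right side:
  Gy = J/kg (absorbed dose = energy per mass),
      = m²·s⁻².
  So Gy⁻¹ = m⁻²·s².
  T = Wb/m² (flux density = flux per area),
      = kg·s⁻²·A⁻¹.
  So T⁻¹ = kg⁻¹·s²·A.
  H = Wb/A (inductance = flux per current),
      = kg·m²·s⁻²·A⁻².
  So H⁻¹ = kg⁻¹·m⁻²·s²·A².
  Wb = V·s (flux: a volt is a weber per second),
      = kg·m²·s⁻²·A⁻¹.
  Combining: Gy⁻¹·T⁻¹·K·H⁻¹·Wb·m⁻² = (m⁻²·s²) · (kg⁻¹·s²·A) · K · (kg⁻¹·m⁻²·s²·A²) · (kg·m²·s⁻²·A⁻¹) · m⁻² = kg⁻¹·m⁻⁴·s⁴·A²·K.
Left is m⁻²·s²·K; right is kg⁻¹·m⁻⁴·s⁴·A²·K — different.

No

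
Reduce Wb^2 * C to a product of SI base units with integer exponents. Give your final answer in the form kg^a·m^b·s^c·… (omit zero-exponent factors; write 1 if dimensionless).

kg²·m⁴·s⁻³·A⁻¹

Wb = V·s (flux: a volt is a weber per second),
    = kg·m²·s⁻²·A⁻¹.
So Wb² = kg²·m⁴·s⁻⁴·A⁻².
C = A·s = s·A (charge = current × time).
Combining: Wb²·C = (kg²·m⁴·s⁻⁴·A⁻²) · (s·A) = kg²·m⁴·s⁻³·A⁻¹.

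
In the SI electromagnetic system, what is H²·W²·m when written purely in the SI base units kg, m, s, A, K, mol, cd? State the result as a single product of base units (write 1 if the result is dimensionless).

H = Wb/A (inductance = flux per current),
    = kg·m²·s⁻²·A⁻².
So H² = kg²·m⁴·s⁻⁴·A⁻⁴.
W = J/s (power = energy per time),
    = kg·m²·s⁻³.
So W² = kg²·m⁴·s⁻⁶.
Combining: H²·W²·m = (kg²·m⁴·s⁻⁴·A⁻⁴) · (kg²·m⁴·s⁻⁶) · m = kg⁴·m⁹·s⁻¹⁰·A⁻⁴.

kg⁴·m⁹·s⁻¹⁰·A⁻⁴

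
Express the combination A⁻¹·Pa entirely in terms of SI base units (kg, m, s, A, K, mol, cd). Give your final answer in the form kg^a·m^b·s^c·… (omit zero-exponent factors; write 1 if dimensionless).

kg·m⁻¹·s⁻²·A⁻¹

Pa = N/m² (pressure = force per area),
    = kg·m⁻¹·s⁻².
Combining: A⁻¹·Pa = A⁻¹ · (kg·m⁻¹·s⁻²) = kg·m⁻¹·s⁻²·A⁻¹.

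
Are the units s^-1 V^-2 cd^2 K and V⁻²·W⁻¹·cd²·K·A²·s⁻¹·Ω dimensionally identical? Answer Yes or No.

Left side:
  V = W/A (potential = power per current),
      = kg·m²·s⁻³·A⁻¹.
  So V⁻² = kg⁻²·m⁻⁴·s⁶·A².
  Combining: s⁻¹·V⁻²·cd²·K = s⁻¹ · (kg⁻²·m⁻⁴·s⁶·A²) · cd² · K = kg⁻²·m⁻⁴·s⁵·A²·K·cd².
Right side:
  V = W/A (potential = power per current),
      = kg·m²·s⁻³·A⁻¹.
  So V⁻² = kg⁻²·m⁻⁴·s⁶·A².
  W = J/s (power = energy per time),
      = kg·m²·s⁻³.
  So W⁻¹ = kg⁻¹·m⁻²·s³.
  Ω = V/A (resistance = voltage per current),
      = kg·m²·s⁻³·A⁻².
  Combining: V⁻²·W⁻¹·cd²·K·A²·s⁻¹·Ω = (kg⁻²·m⁻⁴·s⁶·A²) · (kg⁻¹·m⁻²·s³) · cd² · K · A² · s⁻¹ · (kg·m²·s⁻³·A⁻²) = kg⁻²·m⁻⁴·s⁵·A²·K·cd².
Both reduce to kg⁻²·m⁻⁴·s⁵·A²·K·cd².

Yes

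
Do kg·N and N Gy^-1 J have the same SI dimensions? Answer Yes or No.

Yes

Left side:
  N = kg·m/s² = kg·m·s⁻² (force = mass × acceleration).
  Combining: kg·N = kg · (kg·m·s⁻²) = kg²·m·s⁻².
Right side:
  N = kg·m·s⁻².
  Gy = m²·s⁻².
  So Gy⁻¹ = m⁻²·s².
  J = kg·m²·s⁻².
  Combining: N·Gy⁻¹·J = (kg·m·s⁻²) · (m⁻²·s²) · (kg·m²·s⁻²) = kg²·m·s⁻².
Both reduce to kg²·m·s⁻².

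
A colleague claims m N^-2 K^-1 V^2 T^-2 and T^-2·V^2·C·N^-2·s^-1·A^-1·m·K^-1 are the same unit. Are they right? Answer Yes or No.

Yes

Left side:
  N = kg·m/s² = kg·m·s⁻² (force = mass × acceleration).
  So N⁻² = kg⁻²·m⁻²·s⁴.
  V = W/A (potential = power per current),
      = kg·m²·s⁻³·A⁻¹.
  So V² = kg²·m⁴·s⁻⁶·A⁻².
  T = Wb/m² (flux density = flux per area),
      = kg·s⁻²·A⁻¹.
  So T⁻² = kg⁻²·s⁴·A².
  Combining: m·N⁻²·K⁻¹·V²·T⁻² = m · (kg⁻²·m⁻²·s⁴) · K⁻¹ · (kg²·m⁴·s⁻⁶·A⁻²) · (kg⁻²·s⁴·A²) = kg⁻²·m³·s²·K⁻¹.
Right side:
  T = Wb/m² (flux density = flux per area),
      = kg·s⁻²·A⁻¹.
  So T⁻² = kg⁻²·s⁴·A².
  V = W/A (potential = power per current),
      = kg·m²·s⁻³·A⁻¹.
  So V² = kg²·m⁴·s⁻⁶·A⁻².
  C = A·s = s·A (charge = current × time).
  N = kg·m/s² = kg·m·s⁻² (force = mass × acceleration).
  So N⁻² = kg⁻²·m⁻²·s⁴.
  Combining: T⁻²·V²·C·N⁻²·s⁻¹·A⁻¹·m·K⁻¹ = (kg⁻²·s⁴·A²) · (kg²·m⁴·s⁻⁶·A⁻²) · (s·A) · (kg⁻²·m⁻²·s⁴) · s⁻¹ · A⁻¹ · m · K⁻¹ = kg⁻²·m³·s²·K⁻¹.
Both reduce to kg⁻²·m³·s²·K⁻¹.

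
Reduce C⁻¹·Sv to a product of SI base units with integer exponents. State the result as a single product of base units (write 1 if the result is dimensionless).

m²·s⁻³·A⁻¹

C = A·s = s·A (charge = current × time).
So C⁻¹ = s⁻¹·A⁻¹.
Sv = J/kg (equivalent dose = energy per mass),
    = m²·s⁻².
Combining: C⁻¹·Sv = (s⁻¹·A⁻¹) · (m²·s⁻²) = m²·s⁻³·A⁻¹.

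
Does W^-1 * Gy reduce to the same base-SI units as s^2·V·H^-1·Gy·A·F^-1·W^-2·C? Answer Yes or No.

Left side:
  W = J/s (power = energy per time),
      = kg·m²·s⁻³.
  So W⁻¹ = kg⁻¹·m⁻²·s³.
  Gy = J/kg (absorbed dose = energy per mass),
      = m²·s⁻².
  Combining: W⁻¹·Gy = (kg⁻¹·m⁻²·s³) · (m²·s⁻²) = kg⁻¹·s.
Right side:
  V = W/A (potential = power per current),
      = kg·m²·s⁻³·A⁻¹.
  H = Wb/A (inductance = flux per current),
      = kg·m²·s⁻²·A⁻².
  So H⁻¹ = kg⁻¹·m⁻²·s²·A².
  Gy = J/kg (absorbed dose = energy per mass),
      = m²·s⁻².
  F = C/V (capacitance = charge per voltage),
      = A·s/(kg·m²·s⁻³·A⁻¹) (substituting C and V),
      = kg⁻¹·m⁻²·s⁴·A².
  So F⁻¹ = kg·m²·s⁻⁴·A⁻².
  W = J/s (power = energy per time),
      = kg·m²·s⁻³.
  So W⁻² = kg⁻²·m⁻⁴·s⁶.
  C = A·s = s·A (charge = current × time).
  Combining: s²·V·H⁻¹·Gy·A·F⁻¹·W⁻²·C = s² · (kg·m²·s⁻³·A⁻¹) · (kg⁻¹·m⁻²·s²·A²) · (m²·s⁻²) · A · (kg·m²·s⁻⁴·A⁻²) · (kg⁻²·m⁻⁴·s⁶) · (s·A) = kg⁻¹·s²·A.
Left is kg⁻¹·s; right is kg⁻¹·s²·A — different.

No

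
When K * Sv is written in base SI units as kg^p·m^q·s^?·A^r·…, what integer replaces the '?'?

-2

Sv = m²·s⁻².
Combining: K·Sv = K · (m²·s⁻²) = m²·s⁻²·K.
The exponent of s is -2.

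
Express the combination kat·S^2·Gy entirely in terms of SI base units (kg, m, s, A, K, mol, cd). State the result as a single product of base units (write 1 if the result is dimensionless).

kg⁻²·m⁻²·s³·A⁴·mol

kat = mol/s = s⁻¹·mol (catalytic activity).
S = 1/Ω (conductance is reciprocal resistance),
    = kg⁻¹·m⁻²·s³·A².
So S² = kg⁻²·m⁻⁴·s⁶·A⁴.
Gy = J/kg (absorbed dose = energy per mass),
    = m²·s⁻².
Combining: kat·S²·Gy = (s⁻¹·mol) · (kg⁻²·m⁻⁴·s⁶·A⁴) · (m²·s⁻²) = kg⁻²·m⁻²·s³·A⁴·mol.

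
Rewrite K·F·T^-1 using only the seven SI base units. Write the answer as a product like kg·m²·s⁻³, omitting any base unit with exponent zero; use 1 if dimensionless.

F = C/V (capacitance = charge per voltage),
    = A·s/(kg·m²·s⁻³·A⁻¹) (substituting C and V),
    = kg⁻¹·m⁻²·s⁴·A².
T = Wb/m² (flux density = flux per area),
    = kg·s⁻²·A⁻¹.
So T⁻¹ = kg⁻¹·s²·A.
Combining: K·F·T⁻¹ = K · (kg⁻¹·m⁻²·s⁴·A²) · (kg⁻¹·s²·A) = kg⁻²·m⁻²·s⁶·A³·K.

kg⁻²·m⁻²·s⁶·A³·K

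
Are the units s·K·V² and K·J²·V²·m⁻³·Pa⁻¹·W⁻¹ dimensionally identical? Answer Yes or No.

Left side:
  V = W/A (potential = power per current),
      = kg·m²·s⁻³·A⁻¹.
  So V² = kg²·m⁴·s⁻⁶·A⁻².
  Combining: s·K·V² = s · K · (kg²·m⁴·s⁻⁶·A⁻²) = kg²·m⁴·s⁻⁵·A⁻²·K.
Right side:
  J = kg·m²·s⁻².
  So J² = kg²·m⁴·s⁻⁴.
  V = kg·m²·s⁻³·A⁻¹.
  So V² = kg²·m⁴·s⁻⁶·A⁻².
  Pa = kg·m⁻¹·s⁻².
  So Pa⁻¹ = kg⁻¹·m·s².
  W = kg·m²·s⁻³.
  So W⁻¹ = kg⁻¹·m⁻²·s³.
  Combining: K·J²·V²·m⁻³·Pa⁻¹·W⁻¹ = K · (kg²·m⁴·s⁻⁴) · (kg²·m⁴·s⁻⁶·A⁻²) · m⁻³ · (kg⁻¹·m·s²) · (kg⁻¹·m⁻²·s³) = kg²·m⁴·s⁻⁵·A⁻²·K.
Both reduce to kg²·m⁴·s⁻⁵·A⁻²·K.

Yes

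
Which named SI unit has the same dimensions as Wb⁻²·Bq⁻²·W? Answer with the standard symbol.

S

Wb = V·s (flux: a volt is a weber per second),
    = kg·m²·s⁻²·A⁻¹.
So Wb⁻² = kg⁻²·m⁻⁴·s⁴·A².
Bq = 1/s = s⁻¹ (activity is decays per second).
So Bq⁻² = s².
W = J/s (power = energy per time),
    = kg·m²·s⁻³.
Combining: Wb⁻²·Bq⁻²·W = (kg⁻²·m⁻⁴·s⁴·A²) · s² · (kg·m²·s⁻³) = kg⁻¹·m⁻²·s³·A².
kg⁻¹·m⁻²·s³·A² is the base-SI form of the siemens.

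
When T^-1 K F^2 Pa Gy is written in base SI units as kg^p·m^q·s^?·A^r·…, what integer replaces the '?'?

6

T = Wb/m² (flux density = flux per area),
    = kg·s⁻²·A⁻¹.
So T⁻¹ = kg⁻¹·s²·A.
F = C/V (capacitance = charge per voltage),
    = A·s/(kg·m²·s⁻³·A⁻¹) (substituting C and V),
    = kg⁻¹·m⁻²·s⁴·A².
So F² = kg⁻²·m⁻⁴·s⁸·A⁴.
Pa = N/m² (pressure = force per area),
    = kg·m⁻¹·s⁻².
Gy = J/kg (absorbed dose = energy per mass),
    = m²·s⁻².
Combining: T⁻¹·K·F²·Pa·Gy = (kg⁻¹·s²·A) · K · (kg⁻²·m⁻⁴·s⁸·A⁴) · (kg·m⁻¹·s⁻²) · (m²·s⁻²) = kg⁻²·m⁻³·s⁶·A⁵·K.
The exponent of s is 6.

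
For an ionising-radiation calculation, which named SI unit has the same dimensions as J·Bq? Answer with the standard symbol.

J = N·m (work = force × distance),
    = kg·m²·s⁻².
Bq = 1/s = s⁻¹ (activity is decays per second).
Combining: J·Bq = (kg·m²·s⁻²) · s⁻¹ = kg·m²·s⁻³.
kg·m²·s⁻³ is the base-SI form of the watt.

W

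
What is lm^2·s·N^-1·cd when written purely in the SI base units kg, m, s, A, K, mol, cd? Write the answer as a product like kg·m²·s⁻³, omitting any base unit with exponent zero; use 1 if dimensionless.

kg⁻¹·m⁻¹·s³·cd³

lm = cd·sr = cd (luminous flux; sr is dimensionless).
So lm² = cd².
N = kg·m/s² = kg·m·s⁻² (force = mass × acceleration).
So N⁻¹ = kg⁻¹·m⁻¹·s².
Combining: lm²·s·N⁻¹·cd = cd² · s · (kg⁻¹·m⁻¹·s²) · cd = kg⁻¹·m⁻¹·s³·cd³.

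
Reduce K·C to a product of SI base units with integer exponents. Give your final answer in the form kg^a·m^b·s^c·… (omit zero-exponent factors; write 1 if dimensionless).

s·A·K

C = s·A.
Combining: K·C = K · (s·A) = s·A·K.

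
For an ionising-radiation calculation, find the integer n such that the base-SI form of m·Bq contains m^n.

Bq = s⁻¹.
Combining: m·Bq = m · s⁻¹ = m·s⁻¹.
The exponent of m is 1.

1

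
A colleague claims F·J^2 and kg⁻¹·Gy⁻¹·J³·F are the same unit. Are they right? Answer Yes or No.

Yes

Left side:
  F = kg⁻¹·m⁻²·s⁴·A².
  J = kg·m²·s⁻².
  So J² = kg²·m⁴·s⁻⁴.
  Combining: F·J² = (kg⁻¹·m⁻²·s⁴·A²) · (kg²·m⁴·s⁻⁴) = kg·m²·A².
Right side:
  Gy = J/kg (absorbed dose = energy per mass),
      = m²·s⁻².
  So Gy⁻¹ = m⁻²·s².
  J = N·m (work = force × distance),
      = kg·m²·s⁻².
  So J³ = kg³·m⁶·s⁻⁶.
  F = C/V (capacitance = charge per voltage),
      = A·s/(kg·m²·s⁻³·A⁻¹) (substituting C and V),
      = kg⁻¹·m⁻²·s⁴·A².
  Combining: kg⁻¹·Gy⁻¹·J³·F = kg⁻¹ · (m⁻²·s²) · (kg³·m⁶·s⁻⁶) · (kg⁻¹·m⁻²·s⁴·A²) = kg·m²·A².
Both reduce to kg·m²·A².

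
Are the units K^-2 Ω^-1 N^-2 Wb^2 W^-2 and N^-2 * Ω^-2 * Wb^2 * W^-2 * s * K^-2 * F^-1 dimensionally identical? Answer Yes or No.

Left side:
  Ω = V/A (resistance = voltage per current),
      = kg·m²·s⁻³·A⁻².
  So Ω⁻¹ = kg⁻¹·m⁻²·s³·A².
  N = kg·m/s² = kg·m·s⁻² (force = mass × acceleration).
  So N⁻² = kg⁻²·m⁻²·s⁴.
  Wb = V·s (flux: a volt is a weber per second),
      = kg·m²·s⁻²·A⁻¹.
  So Wb² = kg²·m⁴·s⁻⁴·A⁻².
  W = J/s (power = energy per time),
      = kg·m²·s⁻³.
  So W⁻² = kg⁻²·m⁻⁴·s⁶.
  Combining: K⁻²·Ω⁻¹·N⁻²·Wb²·W⁻² = K⁻² · (kg⁻¹·m⁻²·s³·A²) · (kg⁻²·m⁻²·s⁴) · (kg²·m⁴·s⁻⁴·A⁻²) · (kg⁻²·m⁻⁴·s⁶) = kg⁻³·m⁻⁴·s⁹·K⁻².
Right side:
  N = kg·m/s² = kg·m·s⁻² (force = mass × acceleration).
  So N⁻² = kg⁻²·m⁻²·s⁴.
  Ω = V/A (resistance = voltage per current),
      = kg·m²·s⁻³·A⁻².
  So Ω⁻² = kg⁻²·m⁻⁴·s⁶·A⁴.
  Wb = V·s (flux: a volt is a weber per second),
      = kg·m²·s⁻²·A⁻¹.
  So Wb² = kg²·m⁴·s⁻⁴·A⁻².
  W = J/s (power = energy per time),
      = kg·m²·s⁻³.
  So W⁻² = kg⁻²·m⁻⁴·s⁶.
  F = C/V (capacitance = charge per voltage),
      = A·s/(kg·m²·s⁻³·A⁻¹) (substituting C and V),
      = kg⁻¹·m⁻²·s⁴·A².
  So F⁻¹ = kg·m²·s⁻⁴·A⁻².
  Combining: N⁻²·Ω⁻²·Wb²·W⁻²·s·K⁻²·F⁻¹ = (kg⁻²·m⁻²·s⁴) · (kg⁻²·m⁻⁴·s⁶·A⁴) · (kg²·m⁴·s⁻⁴·A⁻²) · (kg⁻²·m⁻⁴·s⁶) · s · K⁻² · (kg·m²·s⁻⁴·A⁻²) = kg⁻³·m⁻⁴·s⁹·K⁻².
Both reduce to kg⁻³·m⁻⁴·s⁹·K⁻².

Yes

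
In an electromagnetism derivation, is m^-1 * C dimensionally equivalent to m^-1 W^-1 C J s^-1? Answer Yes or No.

Yes

Left side:
  C = A·s = s·A (charge = current × time).
  Combining: m⁻¹·C = m⁻¹ · (s·A) = m⁻¹·s·A.
Right side:
  W = J/s (power = energy per time),
      = kg·m²·s⁻³.
  So W⁻¹ = kg⁻¹·m⁻²·s³.
  C = A·s = s·A (charge = current × time).
  J = N·m (work = force × distance),
      = kg·m²·s⁻².
  Combining: m⁻¹·W⁻¹·C·J·s⁻¹ = m⁻¹ · (kg⁻¹·m⁻²·s³) · (s·A) · (kg·m²·s⁻²) · s⁻¹ = m⁻¹·s·A.
Both reduce to m⁻¹·s·A.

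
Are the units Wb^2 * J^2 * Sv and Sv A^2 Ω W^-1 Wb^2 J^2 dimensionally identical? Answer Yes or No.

Left side:
  Wb = kg·m²·s⁻²·A⁻¹.
  So Wb² = kg²·m⁴·s⁻⁴·A⁻².
  J = kg·m²·s⁻².
  So J² = kg²·m⁴·s⁻⁴.
  Sv = m²·s⁻².
  Combining: Wb²·J²·Sv = (kg²·m⁴·s⁻⁴·A⁻²) · (kg²·m⁴·s⁻⁴) · (m²·s⁻²) = kg⁴·m¹⁰·s⁻¹⁰·A⁻².
Right side:
  Sv = J/kg (equivalent dose = energy per mass),
      = m²·s⁻².
  Ω = V/A (resistance = voltage per current),
      = kg·m²·s⁻³·A⁻².
  W = J/s (power = energy per time),
      = kg·m²·s⁻³.
  So W⁻¹ = kg⁻¹·m⁻²·s³.
  Wb = V·s (flux: a volt is a weber per second),
      = kg·m²·s⁻²·A⁻¹.
  So Wb² = kg²·m⁴·s⁻⁴·A⁻².
  J = N·m (work = force × distance),
      = kg·m²·s⁻².
  So J² = kg²·m⁴·s⁻⁴.
  Combining: Sv·A²·Ω·W⁻¹·Wb²·J² = (m²·s⁻²) · A² · (kg·m²·s⁻³·A⁻²) · (kg⁻¹·m⁻²·s³) · (kg²·m⁴·s⁻⁴·A⁻²) · (kg²·m⁴·s⁻⁴) = kg⁴·m¹⁰·s⁻¹⁰·A⁻².
Both reduce to kg⁴·m¹⁰·s⁻¹⁰·A⁻².

Yes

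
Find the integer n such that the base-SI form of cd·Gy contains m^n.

2

Gy = J/kg (absorbed dose = energy per mass),
    = m²·s⁻².
Combining: cd·Gy = cd · (m²·s⁻²) = m²·s⁻²·cd.
The exponent of m is 2.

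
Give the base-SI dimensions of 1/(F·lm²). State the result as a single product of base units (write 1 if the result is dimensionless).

F = kg⁻¹·m⁻²·s⁴·A².
So F⁻¹ = kg·m²·s⁻⁴·A⁻².
lm = cd.
So lm⁻² = cd⁻².
Combining: F⁻¹·lm⁻² = (kg·m²·s⁻⁴·A⁻²) · cd⁻² = kg·m²·s⁻⁴·A⁻²·cd⁻².

kg·m²·s⁻⁴·A⁻²·cd⁻²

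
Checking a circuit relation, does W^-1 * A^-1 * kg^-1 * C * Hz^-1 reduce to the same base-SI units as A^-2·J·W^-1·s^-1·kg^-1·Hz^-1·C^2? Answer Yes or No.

Left side:
  W = kg·m²·s⁻³.
  So W⁻¹ = kg⁻¹·m⁻²·s³.
  C = s·A.
  Hz = s⁻¹.
  So Hz⁻¹ = s.
  Combining: W⁻¹·A⁻¹·kg⁻¹·C·Hz⁻¹ = (kg⁻¹·m⁻²·s³) · A⁻¹ · kg⁻¹ · (s·A) · s = kg⁻²·m⁻²·s⁵.
Right side:
  J = kg·m²·s⁻².
  W = kg·m²·s⁻³.
  So W⁻¹ = kg⁻¹·m⁻²·s³.
  Hz = s⁻¹.
  So Hz⁻¹ = s.
  C = s·A.
  So C² = s²·A².
  Combining: A⁻²·J·W⁻¹·s⁻¹·kg⁻¹·Hz⁻¹·C² = A⁻² · (kg·m²·s⁻²) · (kg⁻¹·m⁻²·s³) · s⁻¹ · kg⁻¹ · s · (s²·A²) = kg⁻¹·s³.
Left is kg⁻²·m⁻²·s⁵; right is kg⁻¹·s³ — different.

No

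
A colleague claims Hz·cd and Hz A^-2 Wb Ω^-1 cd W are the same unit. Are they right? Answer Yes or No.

No

Left side:
  Hz = s⁻¹.
  Combining: Hz·cd = s⁻¹ · cd = s⁻¹·cd.
Right side:
  Hz = 1/s = s⁻¹ (frequency is cycles per second).
  Wb = V·s (flux: a volt is a weber per second),
      = kg·m²·s⁻²·A⁻¹.
  Ω = V/A (resistance = voltage per current),
      = kg·m²·s⁻³·A⁻².
  So Ω⁻¹ = kg⁻¹·m⁻²·s³·A².
  W = J/s (power = energy per time),
      = kg·m²·s⁻³.
  Combining: Hz·A⁻²·Wb·Ω⁻¹·cd·W = s⁻¹ · A⁻² · (kg·m²·s⁻²·A⁻¹) · (kg⁻¹·m⁻²·s³·A²) · cd · (kg·m²·s⁻³) = kg·m²·s⁻³·A⁻¹·cd.
Left is s⁻¹·cd; right is kg·m²·s⁻³·A⁻¹·cd — different.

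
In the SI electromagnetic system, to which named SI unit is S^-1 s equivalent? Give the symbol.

S = kg⁻¹·m⁻²·s³·A².
So S⁻¹ = kg·m²·s⁻³·A⁻².
Combining: S⁻¹·s = (kg·m²·s⁻³·A⁻²) · s = kg·m²·s⁻²·A⁻².
kg·m²·s⁻²·A⁻² is the base-SI form of the henry.

H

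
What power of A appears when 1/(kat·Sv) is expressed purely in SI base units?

kat = mol/s = s⁻¹·mol (catalytic activity).
So kat⁻¹ = s·mol⁻¹.
Sv = J/kg (equivalent dose = energy per mass),
    = m²·s⁻².
So Sv⁻¹ = m⁻²·s².
Combining: kat⁻¹·Sv⁻¹ = (s·mol⁻¹) · (m⁻²·s²) = m⁻²·s³·mol⁻¹.
The exponent of A is 0.

0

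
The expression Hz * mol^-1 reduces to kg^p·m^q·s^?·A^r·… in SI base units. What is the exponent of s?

-1

Hz = 1/s = s⁻¹ (frequency is cycles per second).
Combining: Hz·mol⁻¹ = s⁻¹ · mol⁻¹ = s⁻¹·mol⁻¹.
The exponent of s is -1.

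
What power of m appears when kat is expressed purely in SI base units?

kat = mol/s = s⁻¹·mol (catalytic activity).
The exponent of m is 0.

0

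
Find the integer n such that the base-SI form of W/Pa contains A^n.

0

W = kg·m²·s⁻³.
Pa = kg·m⁻¹·s⁻².
So Pa⁻¹ = kg⁻¹·m·s².
Combining: W·Pa⁻¹ = (kg·m²·s⁻³) · (kg⁻¹·m·s²) = m³·s⁻¹.
The exponent of A is 0.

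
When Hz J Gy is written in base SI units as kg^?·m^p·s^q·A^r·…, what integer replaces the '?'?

Hz = 1/s = s⁻¹ (frequency is cycles per second).
J = N·m (work = force × distance),
    = kg·m²·s⁻².
Gy = J/kg (absorbed dose = energy per mass),
    = m²·s⁻².
Combining: Hz·J·Gy = s⁻¹ · (kg·m²·s⁻²) · (m²·s⁻²) = kg·m⁴·s⁻⁵.
The exponent of kg is 1.

1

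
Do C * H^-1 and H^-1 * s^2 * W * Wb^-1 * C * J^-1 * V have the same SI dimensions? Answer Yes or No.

Left side:
  C = s·A.
  H = kg·m²·s⁻²·A⁻².
  So H⁻¹ = kg⁻¹·m⁻²·s²·A².
  Combining: C·H⁻¹ = (s·A) · (kg⁻¹·m⁻²·s²·A²) = kg⁻¹·m⁻²·s³·A³.
Right side:
  H = kg·m²·s⁻²·A⁻².
  So H⁻¹ = kg⁻¹·m⁻²·s²·A².
  W = kg·m²·s⁻³.
  Wb = kg·m²·s⁻²·A⁻¹.
  So Wb⁻¹ = kg⁻¹·m⁻²·s²·A.
  C = s·A.
  J = kg·m²·s⁻².
  So J⁻¹ = kg⁻¹·m⁻²·s².
  V = kg·m²·s⁻³·A⁻¹.
  Combining: H⁻¹·s²·W·Wb⁻¹·C·J⁻¹·V = (kg⁻¹·m⁻²·s²·A²) · s² · (kg·m²·s⁻³) · (kg⁻¹·m⁻²·s²·A) · (s·A) · (kg⁻¹·m⁻²·s²) · (kg·m²·s⁻³·A⁻¹) = kg⁻¹·m⁻²·s³·A³.
Both reduce to kg⁻¹·m⁻²·s³·A³.

Yes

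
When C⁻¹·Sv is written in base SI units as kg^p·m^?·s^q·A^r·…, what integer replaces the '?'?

C = A·s = s·A (charge = current × time).
So C⁻¹ = s⁻¹·A⁻¹.
Sv = J/kg (equivalent dose = energy per mass),
    = m²·s⁻².
Combining: C⁻¹·Sv = (s⁻¹·A⁻¹) · (m²·s⁻²) = m²·s⁻³·A⁻¹.
The exponent of m is 2.

2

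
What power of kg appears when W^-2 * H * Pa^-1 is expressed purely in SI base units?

-2

W = J/s (power = energy per time),
    = kg·m²·s⁻³.
So W⁻² = kg⁻²·m⁻⁴·s⁶.
H = Wb/A (inductance = flux per current),
    = kg·m²·s⁻²·A⁻².
Pa = N/m² (pressure = force per area),
    = kg·m⁻¹·s⁻².
So Pa⁻¹ = kg⁻¹·m·s².
Combining: W⁻²·H·Pa⁻¹ = (kg⁻²·m⁻⁴·s⁶) · (kg·m²·s⁻²·A⁻²) · (kg⁻¹·m·s²) = kg⁻²·m⁻¹·s⁶·A⁻².
The exponent of kg is -2.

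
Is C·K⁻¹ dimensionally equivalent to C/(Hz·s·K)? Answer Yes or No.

Left side:
  C = s·A.
  Combining: C·K⁻¹ = (s·A) · K⁻¹ = s·A·K⁻¹.
Right side:
  C = s·A.
  Hz = s⁻¹.
  So Hz⁻¹ = s.
  Combining: C·Hz⁻¹·s⁻¹·K⁻¹ = (s·A) · s · s⁻¹ · K⁻¹ = s·A·K⁻¹.
Both reduce to s·A·K⁻¹.

Yes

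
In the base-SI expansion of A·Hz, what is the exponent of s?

Hz = 1/s = s⁻¹ (frequency is cycles per second).
Combining: A·Hz = A · s⁻¹ = s⁻¹·A.
The exponent of s is -1.

-1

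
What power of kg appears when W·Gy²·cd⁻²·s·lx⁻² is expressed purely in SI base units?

W = J/s (power = energy per time),
    = kg·m²·s⁻³.
Gy = J/kg (absorbed dose = energy per mass),
    = m²·s⁻².
So Gy² = m⁴·s⁻⁴.
lx = lm/m² (illuminance = luminous flux per area),
    = m⁻²·cd.
So lx⁻² = m⁴·cd⁻².
Combining: W·Gy²·cd⁻²·s·lx⁻² = (kg·m²·s⁻³) · (m⁴·s⁻⁴) · cd⁻² · s · (m⁴·cd⁻²) = kg·m¹⁰·s⁻⁶·cd⁻⁴.
The exponent of kg is 1.

1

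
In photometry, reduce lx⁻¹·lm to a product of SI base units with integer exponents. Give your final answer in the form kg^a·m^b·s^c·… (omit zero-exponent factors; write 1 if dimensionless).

lx = m⁻²·cd.
So lx⁻¹ = m²·cd⁻¹.
lm = cd.
Combining: lx⁻¹·lm = (m²·cd⁻¹) · cd = m².

m²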